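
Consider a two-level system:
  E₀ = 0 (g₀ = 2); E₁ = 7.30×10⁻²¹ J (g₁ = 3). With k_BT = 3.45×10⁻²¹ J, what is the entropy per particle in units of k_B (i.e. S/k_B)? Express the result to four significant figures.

1.183

Eᵢ/kT = 0, 2.11594.
Z = Σ gᵢe^(−Eᵢ/kT) = 2·e^(−0) + 3·e^(−2.11594) = 2.00000 + 0.361560 = 2.36156.
⟨E⟩ = Σ EᵢPᵢ = 1.11765 ×10⁻²¹ J.
S/k_B = ln Z + ⟨E⟩/kT = ln(2.36156) + 1.11765/3.45 = 0.859322 + 0.323957 = 1.183.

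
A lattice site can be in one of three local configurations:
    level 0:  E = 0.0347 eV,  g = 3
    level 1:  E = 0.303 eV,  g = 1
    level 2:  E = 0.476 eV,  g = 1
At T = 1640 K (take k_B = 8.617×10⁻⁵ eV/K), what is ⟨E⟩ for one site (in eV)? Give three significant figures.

k_BT = 8.617×10⁻⁵ × 1640 K = 0.14132 eV.
Eᵢ/kT = 0.24554, 2.1441, 3.3682.
Z = Σ gᵢe^(−Eᵢ/kT) = 3·e^(−0.24554) + 1·e^(−2.1441) + 1·e^(−3.3682) = 2.3468 + 0.11717 + 0.034452 = 2.4984.
⟨E⟩ = Σ Eᵢ gᵢe^(−Eᵢ/kT) / Z = (0.0347·2.3468 + 0.303·0.11717 + 0.476·0.034452) / 2.4984 = 0.0534 eV.

0.0534 eV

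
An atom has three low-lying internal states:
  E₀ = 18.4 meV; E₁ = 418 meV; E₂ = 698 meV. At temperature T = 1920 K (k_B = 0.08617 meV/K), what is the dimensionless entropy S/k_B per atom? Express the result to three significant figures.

0.357

k_BT = 0.08617 × 1920 K = 165.45 meV.
Eᵢ/kT = 0.11121, 2.5264, 4.2188.
Z = Σ e^(−Eᵢ/kT) = e^(−0.11121) + e^(−2.5264) + e^(−4.2188) = 0.89475 + 0.079946 + 0.014716 = 0.98941.
⟨E⟩ = Σ EᵢPᵢ = 60.796 meV.
S/k_B = ln Z + ⟨E⟩/kT = ln(0.98941) + 60.796/165.45 = -0.010646 + 0.36746 = 0.357.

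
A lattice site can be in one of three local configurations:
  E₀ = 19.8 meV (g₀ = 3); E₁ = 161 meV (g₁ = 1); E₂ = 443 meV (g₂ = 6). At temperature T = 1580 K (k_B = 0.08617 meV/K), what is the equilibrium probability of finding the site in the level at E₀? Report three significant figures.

0.828

k_BT = 0.08617 × 1580 K = 136.15 meV.
Eᵢ/kT = 0.14543, 1.1825, 3.2538.
Z = Σ gᵢe^(−Eᵢ/kT) = 3·e^(−0.14543) + 1·e^(−1.1825) + 6·e^(−3.2538) = 2.5940 + 0.30651 + 0.23176 = 3.1323.
P₀ = g₀ e^(−E₀/kT) / Z = 2.5940/3.1323 = 0.828.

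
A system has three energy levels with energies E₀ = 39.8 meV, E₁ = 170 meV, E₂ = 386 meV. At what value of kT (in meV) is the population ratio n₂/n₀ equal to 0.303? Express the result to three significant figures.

n₂/n₀ = exp[−(E₂−E₀)/kT] = 0.303.
⇒ (E₂−E₀)/kT = ln(1/0.303) = ln(3.3003) = 1.1940.
kT = 346.2 meV / 1.1940 = 290 meV.

290 meV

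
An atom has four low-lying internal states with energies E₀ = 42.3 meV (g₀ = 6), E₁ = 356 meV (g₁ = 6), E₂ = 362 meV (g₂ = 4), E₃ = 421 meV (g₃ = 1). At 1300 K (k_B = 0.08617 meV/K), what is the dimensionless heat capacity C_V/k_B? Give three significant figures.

k_BT = 0.08617 × 1300 K = 112.02 meV.
Eᵢ/kT = 0.37761, 3.1780, 3.2316, 3.7583.
Z = Σ gᵢe^(−Eᵢ/kT) = 6·e^(−0.37761) + 6·e^(−3.1780) + 4·e^(−3.2316) + 1·e^(−3.7583) = 4.1130 + 0.25001 + 0.15798 + 0.023323 = 4.5443.
⟨E⟩ = 72.617 meV, ⟨E²⟩ = 14057 meV².
C_V/k_B = (⟨E²⟩ − ⟨E⟩²)/(kT)² = (14057 − 5273.2)/12548 = 0.700.

0.700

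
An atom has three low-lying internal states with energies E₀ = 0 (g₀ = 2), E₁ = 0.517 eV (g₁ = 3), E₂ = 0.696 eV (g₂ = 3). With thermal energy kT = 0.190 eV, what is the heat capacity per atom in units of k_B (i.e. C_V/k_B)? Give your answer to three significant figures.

0.967

Eᵢ/kT = 0, 2.7211, 3.6632.
Z = Σ gᵢe^(−Eᵢ/kT) = 2·e^(−0) + 3·e^(−2.7211) + 3·e^(−3.6632) = 2.0000 + 0.19741 + 0.076951 = 2.2744.
⟨E⟩ = 0.068422 eV, ⟨E²⟩ = 0.039589 eV².
C_V/k_B = (⟨E²⟩ − ⟨E⟩²)/(kT)² = (0.039589 − 0.0046816)/0.036100 = 0.967.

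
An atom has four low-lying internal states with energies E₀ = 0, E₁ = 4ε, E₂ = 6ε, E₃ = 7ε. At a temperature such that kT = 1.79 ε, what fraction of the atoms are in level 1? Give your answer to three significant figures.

0.0921

Eᵢ/kT = 0, 2.2346, 3.3520, 3.9106.
Z = Σ e^(−Eᵢ/kT) = e^(−0) + e^(−2.2346) + e^(−3.3520) + e^(−3.9106) = 1.0000 + 0.10703 + 0.035014 + 0.020028 = 1.1621.
P₁ = e^(−E₁/kT) / Z = 0.10703/1.1621 = 0.0921.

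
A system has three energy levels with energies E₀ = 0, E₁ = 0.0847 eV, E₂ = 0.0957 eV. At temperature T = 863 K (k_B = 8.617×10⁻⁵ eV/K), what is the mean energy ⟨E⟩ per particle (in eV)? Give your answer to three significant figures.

0.0335 eV

k_BT = 8.617×10⁻⁵ × 863 K = 0.074365 eV.
Eᵢ/kT = 0, 1.1390, 1.2869.
Z = Σ e^(−Eᵢ/kT) = e^(−0) + e^(−1.1390) + e^(−1.2869) = 1.0000 + 0.32014 + 0.27613 = 1.5963.
⟨E⟩ = Σ Eᵢ e^(−Eᵢ/kT) / Z = (0·1.0000 + 0.0847·0.32014 + 0.0957·0.27613) / 1.5963 = 0.0335 eV.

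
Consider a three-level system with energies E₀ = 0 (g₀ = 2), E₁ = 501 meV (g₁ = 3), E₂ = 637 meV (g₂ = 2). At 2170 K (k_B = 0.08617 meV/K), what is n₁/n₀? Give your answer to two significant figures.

k_BT = 0.08617 × 2170 K = 187.0 meV.
n₁/n₀ = (g₁/g₀) exp[−(E₁−E₀)/kT] = (3/2) × exp(−(501 meV)/(187.0 meV)) = (3/2) × exp(-2.679) = 0.10.

0.10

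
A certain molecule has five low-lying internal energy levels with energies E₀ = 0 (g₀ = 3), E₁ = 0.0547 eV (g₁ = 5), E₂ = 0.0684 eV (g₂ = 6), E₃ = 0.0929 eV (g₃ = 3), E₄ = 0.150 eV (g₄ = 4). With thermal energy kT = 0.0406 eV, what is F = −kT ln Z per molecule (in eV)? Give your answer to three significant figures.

Eᵢ/kT = 0, 1.3473, 1.6847, 2.2882, 3.6946.
Z = Σ gᵢe^(−Eᵢ/kT) = 3·e^(−0) + 5·e^(−1.3473) + 6·e^(−1.6847) + 3·e^(−2.2882) + 4·e^(−3.6946) = 3.0000 + 1.2997 + 1.1130 + 0.30435 + 0.099430 = 5.8165.
F = −kT ln Z = −0.0406 × ln(5.8165) = −0.0406 × 1.7607 = -0.0715 eV.

-0.0715 eV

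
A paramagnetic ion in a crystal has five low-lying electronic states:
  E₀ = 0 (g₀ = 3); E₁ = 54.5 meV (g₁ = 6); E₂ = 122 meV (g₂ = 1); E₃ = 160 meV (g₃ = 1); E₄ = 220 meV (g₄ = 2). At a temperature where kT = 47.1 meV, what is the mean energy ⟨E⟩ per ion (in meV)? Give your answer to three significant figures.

24.2 meV

Eᵢ/kT = 0, 1.1571, 2.5902, 3.3970, 4.6709.
Z = Σ gᵢe^(−Eᵢ/kT) = 3·e^(−0) + 6·e^(−1.1571) + 1·e^(−2.5902) + 1·e^(−3.3970) + 2·e^(−4.6709) = 3.0000 + 1.8864 + 0.075005 + 0.033474 + 0.018728 = 5.0136.
⟨E⟩ = Σ Eᵢ gᵢe^(−Eᵢ/kT) / Z = (0·3.0000 + 54.5·1.8864 + 122·0.075005 + 160·0.033474 + 220·0.018728) / 5.0136 = 24.2 meV.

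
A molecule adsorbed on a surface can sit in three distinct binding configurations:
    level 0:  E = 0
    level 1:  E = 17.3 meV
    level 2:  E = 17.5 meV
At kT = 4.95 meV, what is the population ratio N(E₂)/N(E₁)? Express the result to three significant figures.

n₂/n₁ = exp[−(E₂−E₁)/kT] = exp(−(0.2 meV)/(4.95 meV)) = exp(-0.040404) = 0.960.

0.960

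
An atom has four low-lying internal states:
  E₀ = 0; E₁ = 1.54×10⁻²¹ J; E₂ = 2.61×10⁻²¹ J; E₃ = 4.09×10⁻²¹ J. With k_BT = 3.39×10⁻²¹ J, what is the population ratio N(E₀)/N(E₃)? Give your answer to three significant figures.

3.34

n₀/n₃ = exp[−(E₀−E₃)/kT] = exp(−(-4.09 ×10⁻²¹ J)/(3.39 ×10⁻²¹ J)) = exp(1.2065) = 3.34.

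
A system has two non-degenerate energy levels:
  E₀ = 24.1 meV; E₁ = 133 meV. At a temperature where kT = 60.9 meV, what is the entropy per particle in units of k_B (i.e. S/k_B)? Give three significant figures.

Eᵢ/kT = 0.39573, 2.1839.
Z = Σ e^(−Eᵢ/kT) = e^(−0.39573) + e^(−2.1839) = 0.67319 + 0.11260 = 0.78579.
⟨E⟩ = Σ EᵢPᵢ = 39.705 meV.
S/k_B = ln Z + ⟨E⟩/kT = ln(0.78579) + 39.705/60.9 = -0.24107 + 0.65197 = 0.411.

0.411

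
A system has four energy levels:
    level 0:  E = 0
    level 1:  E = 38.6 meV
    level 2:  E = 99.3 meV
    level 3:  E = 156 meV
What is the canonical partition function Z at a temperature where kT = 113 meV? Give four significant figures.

Z = 2.377

Eᵢ/kT = 0, 0.341593, 0.878761, 1.38053.
Z = Σ e^(−Eᵢ/kT) = e^(−0) + e^(−0.341593) + e^(−0.878761) + e^(−1.38053) = 1.00000 + 0.710637 + 0.415297 + 0.251445 = 2.37738.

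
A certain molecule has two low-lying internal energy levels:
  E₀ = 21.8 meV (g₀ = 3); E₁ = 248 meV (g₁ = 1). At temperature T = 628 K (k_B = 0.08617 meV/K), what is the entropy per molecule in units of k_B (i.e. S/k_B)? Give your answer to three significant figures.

1.12

k_BT = 0.08617 × 628 K = 54.115 meV.
Eᵢ/kT = 0.40285, 4.5828.
Z = Σ gᵢe^(−Eᵢ/kT) = 3·e^(−0.40285) + 1·e^(−4.5828) = 2.0052 + 0.010226 = 2.0154.
⟨E⟩ = Σ EᵢPᵢ = 22.948 meV.
S/k_B = ln Z + ⟨E⟩/kT = ln(2.0154) + 22.948/54.115 = 0.70082 + 0.42406 = 1.12.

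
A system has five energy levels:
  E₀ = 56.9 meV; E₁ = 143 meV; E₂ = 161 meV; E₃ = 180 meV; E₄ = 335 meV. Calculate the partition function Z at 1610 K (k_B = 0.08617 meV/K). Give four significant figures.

k_BT = 0.08617 × 1610 K = 138.734 meV.
Eᵢ/kT = 0.410137, 1.03075, 1.16049, 1.29745, 2.41469.
Z = Σ e^(−Eᵢ/kT) = e^(−0.410137) + e^(−1.03075) + e^(−1.16049) + e^(−1.29745) + e^(−2.41469) = 0.663559 + 0.356739 + 0.313333 + 0.273228 + 0.0893950 = 1.69625.

Z = 1.696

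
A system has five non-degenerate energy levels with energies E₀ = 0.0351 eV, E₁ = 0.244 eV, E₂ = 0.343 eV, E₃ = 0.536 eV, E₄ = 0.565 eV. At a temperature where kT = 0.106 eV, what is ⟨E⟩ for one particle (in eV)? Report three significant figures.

0.0797 eV

Eᵢ/kT = 0.33113, 2.3019, 3.2358, 5.0566, 5.3302.
Z = Σ e^(−Eᵢ/kT) = e^(−0.33113) + e^(−2.3019) + e^(−3.2358) + e^(−5.0566) + e^(−5.3302) = 0.71811 + 0.10007 + 0.039329 + 0.0063672 + 0.0048431 = 0.86872.
⟨E⟩ = Σ Eᵢ e^(−Eᵢ/kT) / Z = (0.0351·0.71811 + 0.244·0.10007 + 0.343·0.039329 + 0.536·0.0063672 + 0.565·0.0048431) / 0.86872 = 0.0797 eV.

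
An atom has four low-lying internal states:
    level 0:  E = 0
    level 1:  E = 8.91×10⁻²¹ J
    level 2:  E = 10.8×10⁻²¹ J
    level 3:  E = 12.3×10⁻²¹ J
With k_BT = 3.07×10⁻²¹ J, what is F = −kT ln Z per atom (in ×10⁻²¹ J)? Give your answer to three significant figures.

-0.300 ×10⁻²¹ J

Eᵢ/kT = 0, 2.9023, 3.5179, 4.0065.
Z = Σ e^(−Eᵢ/kT) = e^(−0) + e^(−2.9023) + e^(−3.5179) + e^(−4.0065) = 1.0000 + 0.054897 + 0.029662 + 0.018197 = 1.1028.
F = −kT ln Z = −3.07 × ln(1.1028) = −3.07 × 0.097852 = -0.300 ×10⁻²¹ J.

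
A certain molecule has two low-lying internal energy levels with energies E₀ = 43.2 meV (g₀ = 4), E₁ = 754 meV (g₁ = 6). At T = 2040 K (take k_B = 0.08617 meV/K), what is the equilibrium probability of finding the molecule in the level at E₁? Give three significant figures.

k_BT = 0.08617 × 2040 K = 175.79 meV.
Eᵢ/kT = 0.24575, 4.2892.
Z = Σ gᵢe^(−Eᵢ/kT) = 4·e^(−0.24575) + 6·e^(−4.2892) = 3.1285 + 0.082295 = 3.2108.
P₁ = g₁ e^(−E₁/kT) / Z = 0.082295/3.2108 = 0.0256.

0.0256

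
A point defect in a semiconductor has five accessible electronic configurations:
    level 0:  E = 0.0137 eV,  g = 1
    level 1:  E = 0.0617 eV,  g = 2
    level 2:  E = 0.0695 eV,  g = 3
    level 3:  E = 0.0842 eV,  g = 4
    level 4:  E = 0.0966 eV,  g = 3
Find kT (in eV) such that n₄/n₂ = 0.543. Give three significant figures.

0.0444 eV

n₄/n₂ = (g₄/g₂) exp[−(E₄−E₂)/kT] = 0.543.
⇒ (E₄−E₂)/kT = ln((3/3)/0.543) = ln(1.8416) = 0.61063.
kT = 0.0271 eV / 0.61063 = 0.0444 eV.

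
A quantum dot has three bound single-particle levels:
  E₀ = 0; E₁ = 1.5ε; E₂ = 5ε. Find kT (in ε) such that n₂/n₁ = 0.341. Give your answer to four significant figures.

3.253 ε

n₂/n₁ = exp[−(E₂−E₁)/kT] = 0.341.
⇒ (E₂−E₁)/kT = ln(1/0.341) = ln(2.93255) = 1.07587.
kT = 3.5ε / 1.07587 = 3.253 ε.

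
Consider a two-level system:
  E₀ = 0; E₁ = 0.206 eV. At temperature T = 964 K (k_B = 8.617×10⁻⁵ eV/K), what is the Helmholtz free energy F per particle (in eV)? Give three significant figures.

k_BT = 8.617×10⁻⁵ × 964 K = 0.083068 eV.
Eᵢ/kT = 0, 2.4799.
Z = Σ e^(−Eᵢ/kT) = e^(−0) + e^(−2.4799) = 1.0000 + 0.083752 = 1.0838.
F = −kT ln Z = −0.083068 × ln(1.0838) = −0.083068 × 0.080473 = -0.00668 eV.

-0.00668 eV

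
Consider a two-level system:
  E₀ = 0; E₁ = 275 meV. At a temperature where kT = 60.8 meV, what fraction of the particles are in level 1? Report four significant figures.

Eᵢ/kT = 0, 4.52303.
Z = Σ e^(−Eᵢ/kT) = e^(−0) + e^(−4.52303) = 1.00000 + 0.0108561 = 1.01086.
P₁ = e^(−E₁/kT) / Z = 0.0108561/1.01086 = 0.01074.

0.01074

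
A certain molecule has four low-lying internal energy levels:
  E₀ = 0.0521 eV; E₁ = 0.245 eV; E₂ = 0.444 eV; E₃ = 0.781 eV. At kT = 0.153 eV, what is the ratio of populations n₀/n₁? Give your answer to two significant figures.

3.5

n₀/n₁ = exp[−(E₀−E₁)/kT] = exp(−(-0.1929 eV)/(0.153 eV)) = exp(1.261) = 3.5.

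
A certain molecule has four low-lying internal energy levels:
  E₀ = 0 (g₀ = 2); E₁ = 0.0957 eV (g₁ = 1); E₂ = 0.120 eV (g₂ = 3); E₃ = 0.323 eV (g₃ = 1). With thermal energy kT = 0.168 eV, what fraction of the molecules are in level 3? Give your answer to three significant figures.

0.0350

Eᵢ/kT = 0, 0.56964, 0.71429, 1.9226.
Z = Σ gᵢe^(−Eᵢ/kT) = 2·e^(−0) + 1·e^(−0.56964) + 3·e^(−0.71429) + 1·e^(−1.9226) = 2.0000 + 0.56573 + 1.4686 + 0.14623 = 4.1806.
P₃ = g₃ e^(−E₃/kT) / Z = 0.14623/4.1806 = 0.0350.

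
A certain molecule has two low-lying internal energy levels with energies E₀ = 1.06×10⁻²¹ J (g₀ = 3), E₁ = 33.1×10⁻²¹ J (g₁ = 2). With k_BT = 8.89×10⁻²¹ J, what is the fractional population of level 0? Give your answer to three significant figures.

Eᵢ/kT = 0.11924, 3.7233.
Z = Σ gᵢe^(−Eᵢ/kT) = 3·e^(−0.11924) + 2·e^(−3.7233) = 2.6628 + 0.048308 = 2.7111.
P₀ = g₀ e^(−E₀/kT) / Z = 2.6628/2.7111 = 0.982.

0.982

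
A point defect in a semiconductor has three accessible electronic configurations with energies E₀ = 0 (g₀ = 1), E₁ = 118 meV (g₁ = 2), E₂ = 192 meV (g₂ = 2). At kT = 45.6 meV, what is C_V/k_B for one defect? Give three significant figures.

1.11

Eᵢ/kT = 0, 2.5877, 4.2105.
Z = Σ gᵢe^(−Eᵢ/kT) = 1·e^(−0) + 2·e^(−2.5877) + 2·e^(−4.2105) = 1.0000 + 0.15039 + 0.029678 = 1.1801.
⟨E⟩ = 19.866 meV, ⟨E²⟩ = 2701.5 meV².
C_V/k_B = (⟨E²⟩ − ⟨E⟩²)/(kT)² = (2701.5 − 394.66)/2079.4 = 1.11.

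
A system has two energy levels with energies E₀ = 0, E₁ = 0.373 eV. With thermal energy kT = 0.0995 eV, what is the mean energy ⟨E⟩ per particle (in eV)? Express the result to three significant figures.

0.00858 eV

Eᵢ/kT = 0, 3.7487.
Z = Σ e^(−Eᵢ/kT) = e^(−0) + e^(−3.7487) = 1.0000 + 0.023548 = 1.0235.
⟨E⟩ = Σ Eᵢ e^(−Eᵢ/kT) / Z = (0·1.0000 + 0.373·0.023548) / 1.0235 = 0.00858 eV.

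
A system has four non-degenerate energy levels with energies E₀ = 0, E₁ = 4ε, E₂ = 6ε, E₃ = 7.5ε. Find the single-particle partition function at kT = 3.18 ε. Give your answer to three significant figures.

Z = 1.53

Eᵢ/kT = 0, 1.2579, 1.8868, 2.3585.
Z = Σ e^(−Eᵢ/kT) = e^(−0) + e^(−1.2579) + e^(−1.8868) + e^(−2.3585) = 1.0000 + 0.28425 + 0.15156 + 0.094562 = 1.5304.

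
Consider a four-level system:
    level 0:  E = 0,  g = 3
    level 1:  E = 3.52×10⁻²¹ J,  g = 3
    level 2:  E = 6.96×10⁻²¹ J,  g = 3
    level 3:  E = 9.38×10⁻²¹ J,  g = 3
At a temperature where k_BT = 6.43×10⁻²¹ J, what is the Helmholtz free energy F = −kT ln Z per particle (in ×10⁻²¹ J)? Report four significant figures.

Eᵢ/kT = 0, 0.547434, 1.08243, 1.45879.
Z = Σ gᵢe^(−Eᵢ/kT) = 3·e^(−0) + 3·e^(−0.547434) + 3·e^(−1.08243) + 3·e^(−1.45879) = 3.00000 + 1.73530 + 1.01631 + 0.697552 = 6.44916.
F = −kT ln Z = −6.43 × ln(6.44916) = −6.43 × 1.86395 = -11.99 ×10⁻²¹ J.

-11.99 ×10⁻²¹ J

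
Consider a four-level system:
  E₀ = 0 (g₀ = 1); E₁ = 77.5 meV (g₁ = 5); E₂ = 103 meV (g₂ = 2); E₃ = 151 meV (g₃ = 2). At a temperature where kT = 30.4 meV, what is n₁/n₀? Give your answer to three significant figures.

0.391

n₁/n₀ = (g₁/g₀) exp[−(E₁−E₀)/kT] = (5/1) × exp(−(77.5 meV)/(30.4 meV)) = (5/1) × exp(-2.5493) = 0.391.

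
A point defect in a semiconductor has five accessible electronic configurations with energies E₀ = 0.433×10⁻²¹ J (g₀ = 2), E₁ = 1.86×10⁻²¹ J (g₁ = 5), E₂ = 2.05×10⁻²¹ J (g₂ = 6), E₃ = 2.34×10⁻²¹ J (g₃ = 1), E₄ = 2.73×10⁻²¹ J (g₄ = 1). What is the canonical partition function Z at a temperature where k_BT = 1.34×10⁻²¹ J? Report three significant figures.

Z = 4.30

Eᵢ/kT = 0.32313, 1.3881, 1.5299, 1.7463, 2.0373.
Z = Σ gᵢe^(−Eᵢ/kT) = 2·e^(−0.32313) + 5·e^(−1.3881) + 6·e^(−1.5299) + 1·e^(−1.7463) + 1·e^(−2.0373) = 1.4478 + 1.2477 + 1.2993 + 0.17442 + 0.13038 = 4.2996.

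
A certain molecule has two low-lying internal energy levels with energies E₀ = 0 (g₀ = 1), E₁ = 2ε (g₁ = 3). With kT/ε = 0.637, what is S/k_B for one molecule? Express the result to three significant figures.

Eᵢ/kT = 0, 3.1397.
Z = Σ gᵢe^(−Eᵢ/kT) = 1·e^(−0) + 3·e^(−3.1397) = 1.0000 + 0.12989 = 1.1299.
⟨E⟩ = Σ EᵢPᵢ = 0.22991 ε.
S/k_B = ln Z + ⟨E⟩/kT = ln(1.1299) + 0.22991/0.637 = 0.12213 + 0.36093 = 0.483.

0.483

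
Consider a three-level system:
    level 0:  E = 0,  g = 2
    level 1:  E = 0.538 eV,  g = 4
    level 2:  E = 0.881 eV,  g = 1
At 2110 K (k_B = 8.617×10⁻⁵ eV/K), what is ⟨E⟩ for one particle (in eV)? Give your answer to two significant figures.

0.054 eV

k_BT = 8.617×10⁻⁵ × 2110 K = 0.1818 eV.
Eᵢ/kT = 0, 2.959, 4.846.
Z = Σ gᵢe^(−Eᵢ/kT) = 2·e^(−0) + 4·e^(−2.959) + 1·e^(−4.846) = 2.000 + 0.2075 + 0.007860 = 2.215.
⟨E⟩ = Σ Eᵢ gᵢe^(−Eᵢ/kT) / Z = (0·2.000 + 0.538·0.2075 + 0.881·0.007860) / 2.215 = 0.054 eV.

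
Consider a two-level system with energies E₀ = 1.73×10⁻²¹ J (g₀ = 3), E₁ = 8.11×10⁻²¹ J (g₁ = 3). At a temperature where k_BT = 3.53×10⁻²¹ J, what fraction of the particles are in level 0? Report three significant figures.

Eᵢ/kT = 0.49008, 2.2975.
Z = Σ gᵢe^(−Eᵢ/kT) = 3·e^(−0.49008) + 3·e^(−2.2975) = 1.8377 + 0.30153 = 2.1392.
P₀ = g₀ e^(−E₀/kT) / Z = 1.8377/2.1392 = 0.859.

0.859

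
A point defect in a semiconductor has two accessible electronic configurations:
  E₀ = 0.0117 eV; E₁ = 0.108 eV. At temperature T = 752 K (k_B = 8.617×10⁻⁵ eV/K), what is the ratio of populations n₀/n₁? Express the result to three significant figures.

k_BT = 8.617×10⁻⁵ × 752 K = 0.064800 eV.
n₀/n₁ = exp[−(E₀−E₁)/kT] = exp(−(-0.0963 eV)/(0.064800 eV)) = exp(1.4861) = 4.42.

4.42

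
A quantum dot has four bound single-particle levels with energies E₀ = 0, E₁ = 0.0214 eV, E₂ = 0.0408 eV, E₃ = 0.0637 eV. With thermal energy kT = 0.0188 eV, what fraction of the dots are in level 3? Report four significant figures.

0.02300

Eᵢ/kT = 0, 1.13830, 2.17021, 3.38830.
Z = Σ e^(−Eᵢ/kT) = e^(−0) + e^(−1.13830) + e^(−2.17021) + e^(−3.38830) = 1.00000 + 0.320363 + 0.114154 + 0.0337660 = 1.46828.
P₃ = e^(−E₃/kT) / Z = 0.0337660/1.46828 = 0.02300.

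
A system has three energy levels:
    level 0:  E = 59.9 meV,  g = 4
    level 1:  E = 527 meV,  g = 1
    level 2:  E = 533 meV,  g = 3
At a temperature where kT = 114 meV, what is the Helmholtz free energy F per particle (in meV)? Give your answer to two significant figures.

Eᵢ/kT = 0.5254, 4.623, 4.675.
Z = Σ gᵢe^(−Eᵢ/kT) = 4·e^(−0.5254) + 1·e^(−4.623) + 3·e^(−4.675) = 2.365 + 0.009823 + 0.02798 = 2.403.
F = −kT ln Z = −114 × ln(2.403) = −114 × 0.8767 = -100 meV.

-100 meV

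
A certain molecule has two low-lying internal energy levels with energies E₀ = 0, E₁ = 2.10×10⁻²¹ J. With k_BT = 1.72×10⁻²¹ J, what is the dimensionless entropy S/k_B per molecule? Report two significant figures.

0.54

Eᵢ/kT = 0, 1.221.
Z = Σ e^(−Eᵢ/kT) = e^(−0) + e^(−1.221) = 1.000 + 0.2949 = 1.295.
⟨E⟩ = Σ EᵢPᵢ = 0.4782 ×10⁻²¹ J.
S/k_B = ln Z + ⟨E⟩/kT = ln(1.295) + 0.4782/1.72 = 0.2585 + 0.2780 = 0.54.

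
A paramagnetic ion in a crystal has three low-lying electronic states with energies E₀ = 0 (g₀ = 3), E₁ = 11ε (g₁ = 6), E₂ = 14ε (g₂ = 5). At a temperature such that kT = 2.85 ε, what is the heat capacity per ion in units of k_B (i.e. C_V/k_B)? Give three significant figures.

0.831

Eᵢ/kT = 0, 3.8596, 4.9123.
Z = Σ gᵢe^(−Eᵢ/kT) = 3·e^(−0) + 6·e^(−3.8596) + 5·e^(−4.9123) = 3.0000 + 0.12646 + 0.036778 = 3.1632.
⟨E⟩ = 0.60254 ε, ⟨E²⟩ = 7.1163 ε².
C_V/k_B = (⟨E²⟩ − ⟨E⟩²)/(kT)² = (7.1163 − 0.36305)/8.1225 = 0.831.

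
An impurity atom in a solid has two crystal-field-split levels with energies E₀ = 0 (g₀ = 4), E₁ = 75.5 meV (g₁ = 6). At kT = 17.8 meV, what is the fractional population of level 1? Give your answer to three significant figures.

0.0211

Eᵢ/kT = 0, 4.2416.
Z = Σ gᵢe^(−Eᵢ/kT) = 4·e^(−0) + 6·e^(−4.2416) = 4.0000 + 0.086307 = 4.0863.
P₁ = g₁ e^(−E₁/kT) / Z = 0.086307/4.0863 = 0.0211.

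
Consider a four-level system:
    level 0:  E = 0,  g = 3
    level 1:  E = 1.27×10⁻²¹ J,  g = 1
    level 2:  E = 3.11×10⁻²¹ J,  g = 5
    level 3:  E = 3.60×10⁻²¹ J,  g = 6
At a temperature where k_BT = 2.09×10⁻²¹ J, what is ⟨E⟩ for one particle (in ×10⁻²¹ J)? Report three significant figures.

1.40 ×10⁻²¹ J

Eᵢ/kT = 0, 0.60766, 1.4880, 1.7225.
Z = Σ gᵢe^(−Eᵢ/kT) = 3·e^(−0) + 1·e^(−0.60766) + 5·e^(−1.4880) + 6·e^(−1.7225) = 3.0000 + 0.54462 + 1.1291 + 1.0717 = 5.7454.
⟨E⟩ = Σ Eᵢ gᵢe^(−Eᵢ/kT) / Z = (0·3.0000 + 1.27·0.54462 + 3.11·1.1291 + 3.60·1.0717) / 5.7454 = 1.40 ×10⁻²¹ J.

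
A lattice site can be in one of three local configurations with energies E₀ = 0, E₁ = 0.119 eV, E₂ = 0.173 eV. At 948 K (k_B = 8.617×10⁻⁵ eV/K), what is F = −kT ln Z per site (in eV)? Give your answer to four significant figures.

k_BT = 8.617×10⁻⁵ × 948 K = 0.0816892 eV.
Eᵢ/kT = 0, 1.45674, 2.11778.
Z = Σ e^(−Eᵢ/kT) = e^(−0) + e^(−1.45674) + e^(−2.11778) = 1.00000 + 0.232995 + 0.120298 = 1.35329.
F = −kT ln Z = −0.0816892 × ln(1.35329) = −0.0816892 × 0.302539 = -0.02471 eV.

-0.02471 eV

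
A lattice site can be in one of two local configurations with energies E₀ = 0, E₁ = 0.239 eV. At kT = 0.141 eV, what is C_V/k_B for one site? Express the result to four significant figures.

0.3765

Eᵢ/kT = 0, 1.69504.
Z = Σ e^(−Eᵢ/kT) = e^(−0) + e^(−1.69504) = 1.00000 + 0.183592 = 1.18359.
⟨E⟩ = 0.0370724 eV, ⟨E²⟩ = 0.00886030 eV².
C_V/k_B = (⟨E²⟩ − ⟨E⟩²)/(kT)² = (0.00886030 − 0.00137436)/0.0198810 = 0.3765.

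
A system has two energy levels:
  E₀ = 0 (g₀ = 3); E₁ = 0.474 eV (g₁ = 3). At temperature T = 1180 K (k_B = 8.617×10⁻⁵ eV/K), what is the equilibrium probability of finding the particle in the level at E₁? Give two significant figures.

0.0094

k_BT = 8.617×10⁻⁵ × 1180 K = 0.1017 eV.
Eᵢ/kT = 0, 4.661.
Z = Σ gᵢe^(−Eᵢ/kT) = 3·e^(−0) + 3·e^(−4.661) = 3.000 + 0.02837 = 3.028.
P₁ = g₁ e^(−E₁/kT) / Z = 0.02837/3.028 = 0.0094.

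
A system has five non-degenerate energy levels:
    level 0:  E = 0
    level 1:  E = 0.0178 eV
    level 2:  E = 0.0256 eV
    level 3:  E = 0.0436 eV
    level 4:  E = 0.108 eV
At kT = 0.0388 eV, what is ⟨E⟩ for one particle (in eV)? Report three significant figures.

0.0179 eV

Eᵢ/kT = 0, 0.45876, 0.65979, 1.1237, 2.7835.
Z = Σ e^(−Eᵢ/kT) = e^(−0) + e^(−0.45876) + e^(−0.65979) + e^(−1.1237) + e^(−2.7835) = 1.0000 + 0.63207 + 0.51696 + 0.32507 + 0.061822 = 2.5359.
⟨E⟩ = Σ Eᵢ e^(−Eᵢ/kT) / Z = (0·1.0000 + 0.0178·0.63207 + 0.0256·0.51696 + 0.0436·0.32507 + 0.108·0.061822) / 2.5359 = 0.0179 eV.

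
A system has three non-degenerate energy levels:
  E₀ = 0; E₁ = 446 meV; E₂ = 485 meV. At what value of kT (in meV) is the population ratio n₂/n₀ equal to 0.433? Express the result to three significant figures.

579 meV

n₂/n₀ = exp[−(E₂−E₀)/kT] = 0.433.
⇒ (E₂−E₀)/kT = ln(1/0.433) = ln(2.3095) = 0.83703.
kT = 485 meV / 0.83703 = 579 meV.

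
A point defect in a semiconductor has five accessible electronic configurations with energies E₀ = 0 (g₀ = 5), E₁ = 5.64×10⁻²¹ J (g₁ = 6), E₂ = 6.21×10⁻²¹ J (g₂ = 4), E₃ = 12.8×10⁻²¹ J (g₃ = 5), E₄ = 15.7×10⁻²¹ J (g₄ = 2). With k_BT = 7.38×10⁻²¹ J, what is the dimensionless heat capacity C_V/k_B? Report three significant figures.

0.340

Eᵢ/kT = 0, 0.76423, 0.84146, 1.7344, 2.1274.
Z = Σ gᵢe^(−Eᵢ/kT) = 5·e^(−0) + 6·e^(−0.76423) + 4·e^(−0.84146) + 5·e^(−1.7344) + 2·e^(−2.1274) = 5.0000 + 2.7942 + 1.7243 + 0.88253 + 0.23829 = 10.639.
⟨E⟩ = 3.9012, ⟨E²⟩ = 33.716.
C_V/k_B = (⟨E²⟩ − ⟨E⟩²)/(kT)² = (33.716 − 15.219)/54.464 = 0.340.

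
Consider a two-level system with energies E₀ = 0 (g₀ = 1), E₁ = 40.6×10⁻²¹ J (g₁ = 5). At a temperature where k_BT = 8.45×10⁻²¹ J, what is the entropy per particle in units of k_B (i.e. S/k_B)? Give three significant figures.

0.229

Eᵢ/kT = 0, 4.8047.
Z = Σ gᵢe^(−Eᵢ/kT) = 1·e^(−0) + 5·e^(−4.8047) = 1.0000 + 0.040956 = 1.0410.
⟨E⟩ = Σ EᵢPᵢ = 1.5973 ×10⁻²¹ J.
S/k_B = ln Z + ⟨E⟩/kT = ln(1.0410) + 1.5973/8.45 = 0.040182 + 0.18903 = 0.229.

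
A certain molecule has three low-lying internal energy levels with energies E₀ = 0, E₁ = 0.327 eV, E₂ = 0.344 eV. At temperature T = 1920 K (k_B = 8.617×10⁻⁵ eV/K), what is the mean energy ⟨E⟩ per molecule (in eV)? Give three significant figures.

k_BT = 8.617×10⁻⁵ × 1920 K = 0.16545 eV.
Eᵢ/kT = 0, 1.9764, 2.0792.
Z = Σ e^(−Eᵢ/kT) = e^(−0) + e^(−1.9764) + e^(−2.0792) = 1.0000 + 0.13857 + 0.12503 = 1.2636.
⟨E⟩ = Σ Eᵢ e^(−Eᵢ/kT) / Z = (0·1.0000 + 0.327·0.13857 + 0.344·0.12503) / 1.2636 = 0.0699 eV.

0.0699 eV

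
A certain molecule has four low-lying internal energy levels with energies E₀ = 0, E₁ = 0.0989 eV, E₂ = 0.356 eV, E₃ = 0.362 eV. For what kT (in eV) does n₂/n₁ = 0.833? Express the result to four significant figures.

1.407 eV

n₂/n₁ = exp[−(E₂−E₁)/kT] = 0.833.
⇒ (E₂−E₁)/kT = ln(1/0.833) = ln(1.20048) = 0.182721.
kT = 0.2571 eV / 0.182721 = 1.407 eV.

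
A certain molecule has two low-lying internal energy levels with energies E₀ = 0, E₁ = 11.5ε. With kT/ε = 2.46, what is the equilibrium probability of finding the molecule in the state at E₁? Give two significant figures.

Eᵢ/kT = 0, 4.675.
Z = Σ e^(−Eᵢ/kT) = e^(−0) + e^(−4.675) = 1.000 + 0.009326 = 1.009.
P₁ = e^(−E₁/kT) / Z = 0.009326/1.009 = 0.0092.

0.0092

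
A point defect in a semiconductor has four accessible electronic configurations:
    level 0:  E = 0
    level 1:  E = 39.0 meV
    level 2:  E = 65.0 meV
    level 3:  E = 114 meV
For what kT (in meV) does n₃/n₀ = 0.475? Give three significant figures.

n₃/n₀ = exp[−(E₃−E₀)/kT] = 0.475.
⇒ (E₃−E₀)/kT = ln(1/0.475) = ln(2.1053) = 0.74446.
kT = 114 meV / 0.74446 = 153 meV.

153 meV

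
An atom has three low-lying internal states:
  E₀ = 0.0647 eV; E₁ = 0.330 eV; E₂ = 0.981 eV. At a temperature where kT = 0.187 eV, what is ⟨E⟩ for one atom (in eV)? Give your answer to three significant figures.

Eᵢ/kT = 0.34599, 1.7647, 5.2460.
Z = Σ e^(−Eᵢ/kT) = e^(−0.34599) + e^(−1.7647) + e^(−5.2460) = 0.70752 + 0.17124 + 0.0052686 = 0.88403.
⟨E⟩ = Σ Eᵢ e^(−Eᵢ/kT) / Z = (0.0647·0.70752 + 0.330·0.17124 + 0.981·0.0052686) / 0.88403 = 0.122 eV.

0.122 eV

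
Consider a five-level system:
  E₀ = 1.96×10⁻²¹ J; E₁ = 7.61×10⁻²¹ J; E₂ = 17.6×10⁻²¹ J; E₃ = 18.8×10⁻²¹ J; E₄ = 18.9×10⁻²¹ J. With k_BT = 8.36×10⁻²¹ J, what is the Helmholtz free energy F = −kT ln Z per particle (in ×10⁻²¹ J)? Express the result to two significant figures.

-3.5 ×10⁻²¹ J

Eᵢ/kT = 0.2344, 0.9103, 2.105, 2.249, 2.261.
Z = Σ e^(−Eᵢ/kT) = e^(−0.2344) + e^(−0.9103) + e^(−2.105) + e^(−2.249) + e^(−2.261) = 0.7910 + 0.4024 + 0.1218 + 0.1055 + 0.1042 = 1.525.
F = −kT ln Z = −8.36 × ln(1.525) = −8.36 × 0.4220 = -3.5 ×10⁻²¹ J.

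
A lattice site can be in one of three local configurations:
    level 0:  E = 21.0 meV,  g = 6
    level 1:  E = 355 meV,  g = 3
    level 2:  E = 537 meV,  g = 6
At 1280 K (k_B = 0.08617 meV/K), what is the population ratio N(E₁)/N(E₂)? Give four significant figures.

2.604

k_BT = 0.08617 × 1280 K = 110.298 meV.
n₁/n₂ = (g₁/g₂) exp[−(E₁−E₂)/kT] = (3/6) × exp(−(-182 meV)/(110.298 meV)) = (3/6) × exp(1.65008) = 2.604.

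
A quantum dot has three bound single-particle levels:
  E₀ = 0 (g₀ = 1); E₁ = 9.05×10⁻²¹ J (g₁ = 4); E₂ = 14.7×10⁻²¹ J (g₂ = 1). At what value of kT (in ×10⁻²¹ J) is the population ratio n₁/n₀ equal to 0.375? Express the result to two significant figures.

3.8 ×10⁻²¹ J

n₁/n₀ = (g₁/g₀) exp[−(E₁−E₀)/kT] = 0.375.
⇒ (E₁−E₀)/kT = ln((4/1)/0.375) = ln(10.67) = 2.367.
kT = 9.05 ×10⁻²¹ J / 2.367 = 3.8 ×10⁻²¹ J.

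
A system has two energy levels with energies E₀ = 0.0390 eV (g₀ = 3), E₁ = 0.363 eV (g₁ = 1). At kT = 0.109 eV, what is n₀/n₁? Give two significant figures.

59

n₀/n₁ = (g₀/g₁) exp[−(E₀−E₁)/kT] = (3/1) × exp(−(-0.3240 eV)/(0.109 eV)) = (3/1) × exp(2.972) = 59.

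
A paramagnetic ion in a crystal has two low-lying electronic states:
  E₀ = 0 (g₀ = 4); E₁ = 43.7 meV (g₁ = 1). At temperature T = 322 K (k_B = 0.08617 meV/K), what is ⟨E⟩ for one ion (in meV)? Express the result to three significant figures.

2.15 meV

k_BT = 0.08617 × 322 K = 27.747 meV.
Eᵢ/kT = 0, 1.5749.
Z = Σ gᵢe^(−Eᵢ/kT) = 4·e^(−0) + 1·e^(−1.5749) = 4.0000 + 0.20703 = 4.2070.
⟨E⟩ = Σ Eᵢ gᵢe^(−Eᵢ/kT) / Z = (0·4.0000 + 43.7·0.20703) / 4.2070 = 2.15 meV.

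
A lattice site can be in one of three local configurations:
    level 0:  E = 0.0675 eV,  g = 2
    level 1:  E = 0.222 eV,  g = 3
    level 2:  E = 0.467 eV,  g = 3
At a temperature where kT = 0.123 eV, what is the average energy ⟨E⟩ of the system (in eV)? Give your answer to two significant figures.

0.13 eV

Eᵢ/kT = 0.5488, 1.805, 3.797.
Z = Σ gᵢe^(−Eᵢ/kT) = 2·e^(−0.5488) + 3·e^(−1.805) + 3·e^(−3.797) = 1.155 + 0.4934 + 0.06731 = 1.716.
⟨E⟩ = Σ Eᵢ gᵢe^(−Eᵢ/kT) / Z = (0.0675·1.155 + 0.222·0.4934 + 0.467·0.06731) / 1.716 = 0.13 eV.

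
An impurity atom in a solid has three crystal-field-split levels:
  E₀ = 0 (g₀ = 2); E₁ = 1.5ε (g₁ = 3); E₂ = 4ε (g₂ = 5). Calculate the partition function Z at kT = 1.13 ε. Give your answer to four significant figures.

Eᵢ/kT = 0, 1.32743, 3.53982.
Z = Σ gᵢe^(−Eᵢ/kT) = 2·e^(−0) + 3·e^(−1.32743) + 5·e^(−3.53982) = 2.00000 + 0.795474 + 0.145093 = 2.94057.

Z = 2.941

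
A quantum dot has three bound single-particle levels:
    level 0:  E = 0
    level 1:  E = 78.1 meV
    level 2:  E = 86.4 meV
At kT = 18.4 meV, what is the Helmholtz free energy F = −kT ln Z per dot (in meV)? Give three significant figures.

Eᵢ/kT = 0, 4.2446, 4.6957.
Z = Σ e^(−Eᵢ/kT) = e^(−0) + e^(−4.2446) + e^(−4.6957) = 1.0000 + 0.014341 + 0.0091345 = 1.0235.
F = −kT ln Z = −18.4 × ln(1.0235) = −18.4 × 0.023228 = -0.427 meV.

-0.427 meV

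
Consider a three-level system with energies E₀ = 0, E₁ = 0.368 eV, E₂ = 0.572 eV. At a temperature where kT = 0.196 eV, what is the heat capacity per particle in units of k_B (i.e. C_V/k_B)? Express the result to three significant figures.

0.692

Eᵢ/kT = 0, 1.8776, 2.9184.
Z = Σ e^(−Eᵢ/kT) = e^(−0) + e^(−1.8776) + e^(−2.9184) = 1.0000 + 0.15296 + 0.054020 = 1.2070.
⟨E⟩ = 0.072236 eV, ⟨E²⟩ = 0.031805 eV².
C_V/k_B = (⟨E²⟩ − ⟨E⟩²)/(kT)² = (0.031805 − 0.0052180)/0.038416 = 0.692.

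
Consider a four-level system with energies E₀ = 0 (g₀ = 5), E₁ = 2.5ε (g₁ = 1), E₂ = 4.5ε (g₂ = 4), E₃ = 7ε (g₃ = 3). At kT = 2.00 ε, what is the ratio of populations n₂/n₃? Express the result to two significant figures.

n₂/n₃ = (g₂/g₃) exp[−(E₂−E₃)/kT] = (4/3) × exp(−(-2.5ε)/(2.00ε)) = (4/3) × exp(1.250) = 4.7.

4.7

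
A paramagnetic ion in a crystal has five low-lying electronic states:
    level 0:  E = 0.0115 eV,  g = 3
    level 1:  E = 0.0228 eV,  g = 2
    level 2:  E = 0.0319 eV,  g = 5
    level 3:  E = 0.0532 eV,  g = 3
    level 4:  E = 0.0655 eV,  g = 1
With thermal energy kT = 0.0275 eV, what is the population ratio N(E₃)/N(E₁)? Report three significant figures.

0.497

n₃/n₁ = (g₃/g₁) exp[−(E₃−E₁)/kT] = (3/2) × exp(−(0.0304 eV)/(0.0275 eV)) = (3/2) × exp(-1.1055) = 0.497.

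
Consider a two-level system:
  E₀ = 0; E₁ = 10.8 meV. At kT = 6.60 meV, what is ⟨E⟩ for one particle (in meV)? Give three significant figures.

Eᵢ/kT = 0, 1.6364.
Z = Σ e^(−Eᵢ/kT) = e^(−0) + e^(−1.6364) = 1.0000 + 0.19468 = 1.1947.
⟨E⟩ = Σ Eᵢ e^(−Eᵢ/kT) / Z = (0·1.0000 + 10.8·0.19468) / 1.1947 = 1.76 meV.

1.76 meV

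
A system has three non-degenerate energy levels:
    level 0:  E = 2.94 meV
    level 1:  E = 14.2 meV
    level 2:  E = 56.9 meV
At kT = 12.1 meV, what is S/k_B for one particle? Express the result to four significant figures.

0.6384

Eᵢ/kT = 0.242975, 1.17355, 4.70248.
Z = Σ e^(−Eᵢ/kT) = e^(−0.242975) + e^(−1.17355) + e^(−4.70248) = 0.784291 + 0.309267 + 0.00907275 = 1.10263.
⟨E⟩ = Σ EᵢPᵢ = 6.54222 meV.
S/k_B = ln Z + ⟨E⟩/kT = ln(1.10263) + 6.54222/12.1 = 0.0976982 + 0.540679 = 0.6384.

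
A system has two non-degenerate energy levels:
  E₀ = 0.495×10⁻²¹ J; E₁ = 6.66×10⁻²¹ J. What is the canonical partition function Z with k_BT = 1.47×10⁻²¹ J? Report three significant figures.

Eᵢ/kT = 0.33673, 4.5306.
Z = Σ e^(−Eᵢ/kT) = e^(−0.33673) + e^(−4.5306) = 0.71410 + 0.010774 = 0.72487.

Z = 0.725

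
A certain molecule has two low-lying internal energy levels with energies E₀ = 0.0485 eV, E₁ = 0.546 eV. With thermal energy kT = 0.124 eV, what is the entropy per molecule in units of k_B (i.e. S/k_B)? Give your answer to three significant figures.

Eᵢ/kT = 0.39113, 4.4032.
Z = Σ e^(−Eᵢ/kT) = e^(−0.39113) + e^(−4.4032) = 0.67629 + 0.012238 = 0.68853.
⟨E⟩ = Σ EᵢPᵢ = 0.057342 eV.
S/k_B = ln Z + ⟨E⟩/kT = ln(0.68853) + 0.057342/0.124 = -0.37320 + 0.46244 = 0.0892.

0.0892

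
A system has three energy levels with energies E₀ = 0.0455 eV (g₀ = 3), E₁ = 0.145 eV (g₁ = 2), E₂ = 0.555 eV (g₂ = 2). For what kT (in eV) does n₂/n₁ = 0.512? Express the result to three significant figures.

0.612 eV

n₂/n₁ = (g₂/g₁) exp[−(E₂−E₁)/kT] = 0.512.
⇒ (E₂−E₁)/kT = ln((2/2)/0.512) = ln(1.9531) = 0.66942.
kT = 0.410 eV / 0.66942 = 0.612 eV.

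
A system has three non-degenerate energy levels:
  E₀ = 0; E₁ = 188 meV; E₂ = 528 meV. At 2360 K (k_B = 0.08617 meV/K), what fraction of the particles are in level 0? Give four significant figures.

0.6797

k_BT = 0.08617 × 2360 K = 203.361 meV.
Eᵢ/kT = 0, 0.924464, 2.59637.
Z = Σ e^(−Eᵢ/kT) = e^(−0) + e^(−0.924464) + e^(−2.59637) = 1.00000 + 0.396744 + 0.0745437 = 1.47129.
P₀ = e^(−E₀/kT) / Z = 1.00000/1.47129 = 0.6797.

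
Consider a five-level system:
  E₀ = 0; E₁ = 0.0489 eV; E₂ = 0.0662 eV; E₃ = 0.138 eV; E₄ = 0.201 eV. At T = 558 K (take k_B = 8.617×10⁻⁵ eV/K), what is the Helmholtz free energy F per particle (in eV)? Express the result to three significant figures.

k_BT = 8.617×10⁻⁵ × 558 K = 0.048083 eV.
Eᵢ/kT = 0, 1.0170, 1.3768, 2.8700, 4.1803.
Z = Σ e^(−Eᵢ/kT) = e^(−0) + e^(−1.0170) + e^(−1.3768) + e^(−2.8700) + e^(−4.1803) = 1.0000 + 0.36168 + 0.25238 + 0.056699 + 0.015294 = 1.6861.
F = −kT ln Z = −0.048083 × ln(1.6861) = −0.048083 × 0.52242 = -0.0251 eV.

-0.0251 eV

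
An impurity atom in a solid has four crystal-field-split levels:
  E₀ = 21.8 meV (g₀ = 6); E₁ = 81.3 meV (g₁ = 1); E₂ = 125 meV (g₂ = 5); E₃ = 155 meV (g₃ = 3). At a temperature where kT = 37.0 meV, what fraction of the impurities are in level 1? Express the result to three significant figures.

0.0304

Eᵢ/kT = 0.58919, 2.1973, 3.3784, 4.1892.
Z = Σ gᵢe^(−Eᵢ/kT) = 6·e^(−0.58919) + 1·e^(−2.1973) + 5·e^(−3.3784) + 3·e^(−4.1892) = 3.3287 + 0.11110 + 0.17051 + 0.045475 = 3.6558.
P₁ = g₁ e^(−E₁/kT) / Z = 0.11110/3.6558 = 0.0304.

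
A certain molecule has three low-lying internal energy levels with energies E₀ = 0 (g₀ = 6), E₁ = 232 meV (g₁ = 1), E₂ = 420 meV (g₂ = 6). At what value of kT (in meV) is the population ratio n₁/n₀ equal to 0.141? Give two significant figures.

1400 meV

n₁/n₀ = (g₁/g₀) exp[−(E₁−E₀)/kT] = 0.141.
⇒ (E₁−E₀)/kT = ln((1/6)/0.141) = ln(1.182) = 0.1672.
kT = 232 meV / 0.1672 = 1400 meV.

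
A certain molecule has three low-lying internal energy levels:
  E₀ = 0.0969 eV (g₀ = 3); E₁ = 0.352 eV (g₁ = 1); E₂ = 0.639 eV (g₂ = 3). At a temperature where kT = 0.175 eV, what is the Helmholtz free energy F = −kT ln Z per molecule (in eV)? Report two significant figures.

Eᵢ/kT = 0.5537, 2.011, 3.651.
Z = Σ gᵢe^(−Eᵢ/kT) = 3·e^(−0.5537) + 1·e^(−2.011) + 3·e^(−3.651) = 1.724 + 0.1339 + 0.07790 = 1.936.
F = −kT ln Z = −0.175 × ln(1.936) = −0.175 × 0.6606 = -0.12 eV.

-0.12 eV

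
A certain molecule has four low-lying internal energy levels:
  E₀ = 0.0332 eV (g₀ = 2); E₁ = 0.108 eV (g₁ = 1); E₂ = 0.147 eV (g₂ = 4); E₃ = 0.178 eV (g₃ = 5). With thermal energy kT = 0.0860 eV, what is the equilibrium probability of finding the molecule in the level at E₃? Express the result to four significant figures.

Eᵢ/kT = 0.386047, 1.25581, 1.70930, 2.06977.
Z = Σ gᵢe^(−Eᵢ/kT) = 2·e^(−0.386047) + 1·e^(−1.25581) + 4·e^(−1.70930) + 5·e^(−2.06977) = 1.35948 + 0.284845 + 0.723970 + 0.631074 = 2.99937.
P₃ = g₃ e^(−E₃/kT) / Z = 0.631074/2.99937 = 0.2104.

0.2104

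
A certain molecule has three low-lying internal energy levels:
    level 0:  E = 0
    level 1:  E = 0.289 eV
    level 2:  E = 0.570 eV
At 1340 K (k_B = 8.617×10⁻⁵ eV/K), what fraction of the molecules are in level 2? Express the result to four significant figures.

k_BT = 8.617×10⁻⁵ × 1340 K = 0.115468 eV.
Eᵢ/kT = 0, 2.50286, 4.93643.
Z = Σ e^(−Eᵢ/kT) = e^(−0) + e^(−2.50286) + e^(−4.93643) = 1.00000 + 0.0818506 + 0.00718019 = 1.08903.
P₂ = e^(−E₂/kT) / Z = 0.00718019/1.08903 = 0.006593.

0.006593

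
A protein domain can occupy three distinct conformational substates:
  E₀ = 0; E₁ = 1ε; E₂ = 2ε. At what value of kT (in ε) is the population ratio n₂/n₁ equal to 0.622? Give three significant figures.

n₂/n₁ = exp[−(E₂−E₁)/kT] = 0.622.
⇒ (E₂−E₁)/kT = ln(1/0.622) = ln(1.6077) = 0.47480.
kT = 1ε / 0.47480 = 2.11 ε.

2.11 ε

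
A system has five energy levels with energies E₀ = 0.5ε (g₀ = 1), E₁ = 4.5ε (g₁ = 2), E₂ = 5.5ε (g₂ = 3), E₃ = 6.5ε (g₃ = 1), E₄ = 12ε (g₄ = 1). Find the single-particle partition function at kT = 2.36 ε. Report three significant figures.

Z = 1.47

Eᵢ/kT = 0.21186, 1.9068, 2.3305, 2.7542, 5.0847.
Z = Σ gᵢe^(−Eᵢ/kT) = 1·e^(−0.21186) + 2·e^(−1.9068) + 3·e^(−2.3305) + 1·e^(−2.7542) + 1·e^(−5.0847) = 0.80908 + 0.29711 + 0.29174 + 0.063660 + 0.0061907 = 1.4678.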